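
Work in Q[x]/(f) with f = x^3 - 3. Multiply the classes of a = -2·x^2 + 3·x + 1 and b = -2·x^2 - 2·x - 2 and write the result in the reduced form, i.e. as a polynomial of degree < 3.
First multiply in Q[x] without reducing: a · b = 4·x^4 - 2·x^3 - 4·x^2 - 8·x - 2. Now divide by f(x) = x^3 - 3, eliminating the leading term at each step:
  leading term 4·x^4: subtract (4·x)·f(x) = 4·x^4 - 12·x, leaving -2·x^3 - 4·x^2 + 4·x - 2
  leading term -2·x^3: subtract (-2)·f(x) = 6 - 2·x^3, leaving -4·x^2 + 4·x - 8
The degree is now < 3, so this is the remainder. Hence a · b ≡ -4·x^2 + 4·x - 8 in Q[x]/(f).

Final answer: a · b ≡ -4·x^2 + 4·x - 8 (mod f(x))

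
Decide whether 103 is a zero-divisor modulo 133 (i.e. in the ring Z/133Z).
gcd(103, 133) = 1, so 103 is a unit in Z/133Z (it has a multiplicative inverse). A unit cannot be a zero-divisor: if 103·b ≡ 0 then multiplying both sides by 103^(−1) gives b ≡ 0. So 103 is not a zero-divisor.

Final answer: NO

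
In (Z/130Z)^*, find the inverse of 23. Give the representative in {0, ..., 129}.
Apply the extended Euclidean algorithm to (130, 23), tracking rows (r, s, t) with s·130 + t·23 = r. Each division r_prev = q·r_cur + r_new produces the new row as (previous row) − q·(current row):
  row A: (130, 1, 0)   [1·130 + 0·23 = 130]
  row B: (23, 0, 1)   [0·130 + 1·23 = 23]
  130 = 5·23 + 15   → row C = row A − 5·row B = (15, 1, −5)   [check: 1·130 − 5·23 = 15]
  23 = 1·15 + 8   → row D = row B − 1·row C = (8, −1, 6)   [check: −1·130 + 6·23 = 8]
  15 = 1·8 + 7   → row E = row C − 1·row D = (7, 2, −11)   [check: 2·130 − 11·23 = 7]
  8 = 1·7 + 1   → row F = row D − 1·row E = (1, −3, 17)   [check: −3·130 + 17·23 = 1]
  7 = 7·1 + 0   → remainder 0, stop. gcd = 1 (last nonzero row F).
The gcd is 1, so 23 is invertible mod 130. The last nonzero row gives −3·130 + 17·23 = 1, so t = 17. So 23^(−1) ≡ 17 (mod 130). Verify: 23 · 17 = 391 ≡ 1 (mod 130). ✓

Final answer: 23^(−1) ≡ 17 (mod 130)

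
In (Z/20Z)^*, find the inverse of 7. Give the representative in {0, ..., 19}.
Apply the extended Euclidean algorithm to (20, 7), tracking rows (r, s, t) with s·20 + t·7 = r. Each division r_prev = q·r_cur + r_new produces the new row as (previous row) − q·(current row):
  row A: (20, 1, 0)   [1·20 + 0·7 = 20]
  row B: (7, 0, 1)   [0·20 + 1·7 = 7]
  20 = 2·7 + 6   → row C = row A − 2·row B = (6, 1, −2)   [check: 1·20 − 2·7 = 6]
  7 = 1·6 + 1   → row D = row B − 1·row C = (1, −1, 3)   [check: −1·20 + 3·7 = 1]
  6 = 6·1 + 0   → remainder 0, stop. gcd = 1 (last nonzero row D).
The gcd is 1, so 7 is invertible mod 20. The last nonzero row gives −1·20 + 3·7 = 1, so t = 3. So 7^(−1) ≡ 3 (mod 20). Verify: 7 · 3 = 21 ≡ 1 (mod 20). ✓

Final answer: 7^(−1) ≡ 3 (mod 20)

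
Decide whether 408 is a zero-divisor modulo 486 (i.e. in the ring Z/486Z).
YES

gcd(408, 486) = 6 > 1, so 408 is not a unit in Z/486Z. In Z/nZ every nonzero non-unit is a zero-divisor: explicitly, take b = 486/gcd = 81 ≠ 0 (mod 486); then 408·81 = 33048 = 68·486, i.e. 408·81 ≡ 0 (mod 486). So 408 is a zero-divisor.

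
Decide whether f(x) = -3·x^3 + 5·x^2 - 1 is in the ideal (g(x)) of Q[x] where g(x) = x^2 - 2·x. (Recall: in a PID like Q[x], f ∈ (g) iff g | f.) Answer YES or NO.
NO

In Q[x] the ideal (g) consists of all multiples of g, so f ∈ (g) iff g | f, i.e. iff the remainder of f on division by g is 0. Divide f by g (g is monic, so eliminate the leading term of the running remainder at each step):
  leading term -3·x^3: subtract (-3·x)·g(x) = -3·x^3 + 6·x^2, leaving -x^2 - 1
  leading term -x^2: subtract (-1)·g(x) = -x^2 + 2·x, leaving -2·x - 1
The remainder r(x) = -2·x - 1 ≠ 0 (and deg r < deg g), so g ∤ f, i.e. f ∉ (g).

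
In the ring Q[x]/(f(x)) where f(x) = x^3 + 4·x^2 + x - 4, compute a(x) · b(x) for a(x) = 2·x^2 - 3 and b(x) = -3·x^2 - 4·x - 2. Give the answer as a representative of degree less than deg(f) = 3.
a · b ≡ -53·x^2 - 28·x + 70 (mod f(x))

First multiply in Q[x] without reducing: a · b = -6·x^4 - 8·x^3 + 5·x^2 + 12·x + 6. Now divide by f(x) = x^3 + 4·x^2 + x - 4, eliminating the leading term at each step:
  leading term -6·x^4: subtract (-6·x)·f(x) = -6·x^4 - 24·x^3 - 6·x^2 + 24·x, leaving 16·x^3 + 11·x^2 - 12·x + 6
  leading term 16·x^3: subtract (16)·f(x) = 16·x^3 + 64·x^2 + 16·x - 64, leaving -53·x^2 - 28·x + 70
The degree is now < 3, so this is the remainder. Hence a · b ≡ -53·x^2 - 28·x + 70 in Q[x]/(f).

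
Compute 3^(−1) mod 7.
3^(−1) ≡ 5 (mod 7)

Apply the extended Euclidean algorithm to (7, 3), tracking rows (r, s, t) with s·7 + t·3 = r. Each division r_prev = q·r_cur + r_new produces the new row as (previous row) − q·(current row):
  row A: (7, 1, 0)   [1·7 + 0·3 = 7]
  row B: (3, 0, 1)   [0·7 + 1·3 = 3]
  7 = 2·3 + 1   → row C = row A − 2·row B = (1, 1, −2)   [check: 1·7 − 2·3 = 1]
  3 = 3·1 + 0   → remainder 0, stop. gcd = 1 (last nonzero row C).
The gcd is 1, so 3 is invertible mod 7. The last nonzero row gives 1·7 − 2·3 = 1, so t = −2. So 3^(−1) ≡ −2 ≡ 5 (mod 7). Verify: 3 · 5 = 15 ≡ 1 (mod 7). ✓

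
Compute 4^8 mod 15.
Use repeated squaring. Binary(8) = 1000. Walk through the bits of the exponent 8 left-to-right: at each bit after the leading one, square the running value, then multiply by 4 if the bit is 1 (always reducing mod 15):
  bit 1 = 1 (leading): start with 4.
  bit 2 = 0: square 4^2 = 16 ≡ 1 (mod 15).
  bit 3 = 0: square 1^2 = 1 (mod 15).
  bit 4 = 0: square 1^2 = 1 (mod 15).
Final value: 4^8 ≡ 1 (mod 15).

Final answer: 1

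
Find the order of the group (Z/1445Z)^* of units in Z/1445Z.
(Z/1445Z)^* consists of the classes a with gcd(a, 1445) = 1, so its order is φ(1445). φ is multiplicative, with φ(p^e) = p^e − p^(e−1). Factorise 1445 = 5 · 17^2. Then
  φ(1445) = (5 − 1) · (17^2 − 17^1) = 4 · 272 = 1088.
Thus |(Z/1445Z)^*| = 1088.

Final answer: |(Z/1445Z)^*| = 1088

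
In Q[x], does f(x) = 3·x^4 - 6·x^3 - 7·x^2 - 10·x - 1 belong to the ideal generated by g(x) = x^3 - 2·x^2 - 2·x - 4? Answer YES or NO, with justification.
In Q[x] the ideal (g) consists of all multiples of g, so f ∈ (g) iff g | f, i.e. iff the remainder of f on division by g is 0. Divide f by g (g is monic, so eliminate the leading term of the running remainder at each step):
  leading term 3·x^4: subtract (3·x)·g(x) = 3·x^4 - 6·x^3 - 6·x^2 - 12·x, leaving -x^2 + 2·x - 1
The remainder r(x) = -x^2 + 2·x - 1 ≠ 0 (and deg r < deg g), so g ∤ f, i.e. f ∉ (g).

Final answer: NO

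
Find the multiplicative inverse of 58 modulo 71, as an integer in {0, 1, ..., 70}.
58^(−1) ≡ 60 (mod 71)

Apply the extended Euclidean algorithm to (71, 58), tracking rows (r, s, t) with s·71 + t·58 = r. Each division r_prev = q·r_cur + r_new produces the new row as (previous row) − q·(current row):
  row A: (71, 1, 0)   [1·71 + 0·58 = 71]
  row B: (58, 0, 1)   [0·71 + 1·58 = 58]
  71 = 1·58 + 13   → row C = row A − 1·row B = (13, 1, −1)   [check: 1·71 − 1·58 = 13]
  58 = 4·13 + 6   → row D = row B − 4·row C = (6, −4, 5)   [check: −4·71 + 5·58 = 6]
  13 = 2·6 + 1   → row E = row C − 2·row D = (1, 9, −11)   [check: 9·71 − 11·58 = 1]
  6 = 6·1 + 0   → remainder 0, stop. gcd = 1 (last nonzero row E).
The gcd is 1, so 58 is invertible mod 71. The last nonzero row gives 9·71 − 11·58 = 1, so t = −11. So 58^(−1) ≡ −11 ≡ 60 (mod 71). Verify: 58 · 60 = 3480 ≡ 1 (mod 71). ✓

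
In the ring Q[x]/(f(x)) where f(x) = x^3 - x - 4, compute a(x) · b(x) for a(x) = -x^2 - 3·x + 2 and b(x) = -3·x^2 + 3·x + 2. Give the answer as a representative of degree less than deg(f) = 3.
a · b ≡ -14·x^2 + 18·x + 28 (mod f(x))

First multiply in Q[x] without reducing: a · b = 3·x^4 + 6·x^3 - 17·x^2 + 4. Now divide by f(x) = x^3 - x - 4, eliminating the leading term at each step:
  leading term 3·x^4: subtract (3·x)·f(x) = 3·x^4 - 3·x^2 - 12·x, leaving 6·x^3 - 14·x^2 + 12·x + 4
  leading term 6·x^3: subtract (6)·f(x) = 6·x^3 - 6·x - 24, leaving -14·x^2 + 18·x + 28
The degree is now < 3, so this is the remainder. Hence a · b ≡ -14·x^2 + 18·x + 28 in Q[x]/(f).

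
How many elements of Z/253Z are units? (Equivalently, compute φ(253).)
An element a ∈ Z/253Z is a unit iff gcd(a, 253) = 1, so the number of units is φ(253). φ is multiplicative, with φ(p^e) = p^e − p^(e−1). Factorise 253 = 11 · 23. Then
  φ(253) = (11 − 1) · (23 − 1) = 10 · 22 = 220.

Final answer: Z/253Z has φ(253) = 220 units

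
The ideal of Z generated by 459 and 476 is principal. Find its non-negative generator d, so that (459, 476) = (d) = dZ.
(459, 476) = (17); d = 17

In the PID Z, (a, b) is generated by gcd(a, b). Compute gcd(476, 459) with the extended Euclidean algorithm, tracking rows (r, s, t) with s·476 + t·459 = r:
  row A: (476, 1, 0)   [1·476 + 0·459 = 476]
  row B: (459, 0, 1)   [0·476 + 1·459 = 459]
  476 = 1·459 + 17   → row C = row A − 1·row B = (17, 1, −1)   [check: 1·476 − 1·459 = 17]
  459 = 27·17 + 0   → remainder 0, stop. gcd = 17 (last nonzero row C).
So gcd(459, 476) = 17, with Bézout identity 1·476 − 1·459 = 17. Containment (⊇): the Bézout identity exhibits 17 as an element of (459, 476), giving (17) ⊆ (459, 476). Containment (⊆): since 17 | 459 and 17 | 476 (459 = 17·27, 476 = 17·28), every Z-linear combination of 459 and 476 is divisible by 17, so (459, 476) ⊆ (17). Therefore (459, 476) = (17), d = 17.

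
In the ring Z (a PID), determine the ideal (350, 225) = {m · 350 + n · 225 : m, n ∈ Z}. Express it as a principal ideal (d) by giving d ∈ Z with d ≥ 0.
In the PID Z, (a, b) is generated by gcd(a, b). Compute gcd(350, 225) with the extended Euclidean algorithm, tracking rows (r, s, t) with s·350 + t·225 = r:
  row A: (350, 1, 0)   [1·350 + 0·225 = 350]
  row B: (225, 0, 1)   [0·350 + 1·225 = 225]
  350 = 1·225 + 125   → row C = row A − 1·row B = (125, 1, −1)   [check: 1·350 − 1·225 = 125]
  225 = 1·125 + 100   → row D = row B − 1·row C = (100, −1, 2)   [check: −1·350 + 2·225 = 100]
  125 = 1·100 + 25   → row E = row C − 1·row D = (25, 2, −3)   [check: 2·350 − 3·225 = 25]
  100 = 4·25 + 0   → remainder 0, stop. gcd = 25 (last nonzero row E).
So gcd(350, 225) = 25, with Bézout identity 2·350 − 3·225 = 25. Containment (⊇): the Bézout identity exhibits 25 as an element of (350, 225), giving (25) ⊆ (350, 225). Containment (⊆): since 25 | 350 and 25 | 225 (350 = 25·14, 225 = 25·9), every Z-linear combination of 350 and 225 is divisible by 25, so (350, 225) ⊆ (25). Therefore (350, 225) = (25), d = 25.

Final answer: (350, 225) = (25); d = 25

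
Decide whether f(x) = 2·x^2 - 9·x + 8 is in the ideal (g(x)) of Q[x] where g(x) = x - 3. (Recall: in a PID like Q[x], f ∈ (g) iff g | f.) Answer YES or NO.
In Q[x] the ideal (g) consists of all multiples of g, so f ∈ (g) iff g | f, i.e. iff the remainder of f on division by g is 0. Divide f by g (g is monic, so eliminate the leading term of the running remainder at each step):
  leading term 2·x^2: subtract (2·x)·g(x) = 2·x^2 - 6·x, leaving 8 - 3·x
  leading term -3·x: subtract (-3)·g(x) = 9 - 3·x, leaving -1
The remainder r(x) = -1 ≠ 0 (and deg r < deg g), so g ∤ f, i.e. f ∉ (g).

Final answer: NO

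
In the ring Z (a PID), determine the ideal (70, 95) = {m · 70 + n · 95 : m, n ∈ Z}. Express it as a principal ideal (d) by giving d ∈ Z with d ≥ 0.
In the PID Z, (a, b) is generated by gcd(a, b). Compute gcd(95, 70) with the extended Euclidean algorithm, tracking rows (r, s, t) with s·95 + t·70 = r:
  row A: (95, 1, 0)   [1·95 + 0·70 = 95]
  row B: (70, 0, 1)   [0·95 + 1·70 = 70]
  95 = 1·70 + 25   → row C = row A − 1·row B = (25, 1, −1)   [check: 1·95 − 1·70 = 25]
  70 = 2·25 + 20   → row D = row B − 2·row C = (20, −2, 3)   [check: −2·95 + 3·70 = 20]
  25 = 1·20 + 5   → row E = row C − 1·row D = (5, 3, −4)   [check: 3·95 − 4·70 = 5]
  20 = 4·5 + 0   → remainder 0, stop. gcd = 5 (last nonzero row E).
So gcd(70, 95) = 5, with Bézout identity 3·95 − 4·70 = 5. Containment (⊇): the Bézout identity exhibits 5 as an element of (70, 95), giving (5) ⊆ (70, 95). Containment (⊆): since 5 | 70 and 5 | 95 (70 = 5·14, 95 = 5·19), every Z-linear combination of 70 and 95 is divisible by 5, so (70, 95) ⊆ (5). Therefore (70, 95) = (5), d = 5.

Final answer: (70, 95) = (5); d = 5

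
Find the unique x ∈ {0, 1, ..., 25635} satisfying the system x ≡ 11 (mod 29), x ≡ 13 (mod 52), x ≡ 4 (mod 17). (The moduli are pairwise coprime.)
The moduli 29, 52, 17 are pairwise coprime, so by the CRT there is a unique solution mod 29·52·17 = 25636.
Solve by successive substitution. Start with x ≡ 11 (mod 29).
  Combine with x ≡ 13 (mod 52): write x = 11 + 29·t and require 11 + 29·t ≡ 13 (mod 52), i.e. 29·t ≡ 13 − 11 ≡ 2 (mod 52). Since 29^(−1) ≡ 9 (mod 52), t ≡ 9·2 ≡ 18 (mod 52). So x ≡ 11 + 29·18 = 533 (mod 1508).
  Combine with x ≡ 4 (mod 17): write x = 533 + 1508·t and require 533 + 1508·t ≡ 4 (mod 17), i.e. 1508·t ≡ 4 − 533 ≡ 15 (mod 17). Since 1508^(−1) ≡ 10 (mod 17) (1508 ≡ 12 (mod 17)), t ≡ 10·15 ≡ 14 (mod 17). So x ≡ 533 + 1508·14 = 21645 (mod 25636).
Unique solution in [0, 25636): x = 21645.

Final answer: x ≡ 21645 (mod 25636); the representative in [0, 25636) is 21645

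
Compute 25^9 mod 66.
Use repeated squaring. Binary(9) = 1001. Walk through the bits of the exponent 9 left-to-right: at each bit after the leading one, square the running value, then multiply by 25 if the bit is 1 (always reducing mod 66):
  bit 1 = 1 (leading): start with 25.
  bit 2 = 0: square 25^2 = 625 ≡ 31 (mod 66).
  bit 3 = 0: square 31^2 = 961 ≡ 37 (mod 66).
  bit 4 = 1: square 37^2 = 1369 ≡ 49; bit is 1, so multiply 49·25 = 1225 ≡ 37 (mod 66).
Final value: 25^9 ≡ 37 (mod 66).

Final answer: 37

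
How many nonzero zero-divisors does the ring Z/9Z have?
Z/9Z has 2 nonzero zero-divisors

In Z/9Z each nonzero element is either a unit (gcd with 9 is 1) or a zero-divisor (gcd > 1). The number of units is φ(9): factorise 9 = 3^2, so φ(9) = (3^2 − 3^1) = 6 = 6. The nonzero elements number 9 − 1 = 8. Hence the nonzero zero-divisors number 8 − 6 = 2.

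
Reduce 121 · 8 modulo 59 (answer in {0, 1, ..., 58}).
24

Reduce the factors first: 121 ≡ 3 (mod 59), so 121 · 8 ≡ 3 · 8 (mod 59). 3 · 8 = 24. Dividing by 59: 24 = 0·59 + 24. So (121 · 8) mod 59 = 24.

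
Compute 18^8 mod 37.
Use repeated squaring. Binary(8) = 1000. Walk through the bits of the exponent 8 left-to-right: at each bit after the leading one, square the running value, then multiply by 18 if the bit is 1 (always reducing mod 37):
  bit 1 = 1 (leading): start with 18.
  bit 2 = 0: square 18^2 = 324 ≡ 28 (mod 37).
  bit 3 = 0: square 28^2 = 784 ≡ 7 (mod 37).
  bit 4 = 0: square 7^2 = 49 ≡ 12 (mod 37).
Final value: 18^8 ≡ 12 (mod 37).

Final answer: 12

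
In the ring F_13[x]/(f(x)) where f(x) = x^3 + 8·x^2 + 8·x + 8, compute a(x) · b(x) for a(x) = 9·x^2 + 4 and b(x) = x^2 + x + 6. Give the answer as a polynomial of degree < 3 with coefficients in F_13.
Multiply as integer polynomials: a · b = 9·x^4 + 9·x^3 + 58·x^2 + 4·x + 24. Reducing coefficients mod 13: a · b ≡ 9·x^4 + 9·x^3 + 6·x^2 + 4·x + 11. Now divide by f(x) = x^3 + 8·x^2 + 8·x + 8 in F_13[x], eliminating the leading term at each step:
  leading term 9·x^4: subtract (9·x)·f(x) = 9·x^4 + 7·x^3 + 7·x^2 + 7·x, leaving 2·x^3 + 12·x^2 + 10·x + 11 (coefficients mod 13)
  leading term 2·x^3: subtract (2)·f(x) = 2·x^3 + 3·x^2 + 3·x + 3, leaving 9·x^2 + 7·x + 8 (coefficients mod 13)
The degree is now < 3, so this is the remainder. Hence a · b ≡ 9·x^2 + 7·x + 8 in F_13[x]/(f).

Final answer: a · b ≡ 9·x^2 + 7·x + 8 (mod f(x))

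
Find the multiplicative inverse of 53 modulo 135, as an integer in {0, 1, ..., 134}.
53^(−1) ≡ 107 (mod 135)

Apply the extended Euclidean algorithm to (135, 53), tracking rows (r, s, t) with s·135 + t·53 = r. Each division r_prev = q·r_cur + r_new produces the new row as (previous row) − q·(current row):
  row A: (135, 1, 0)   [1·135 + 0·53 = 135]
  row B: (53, 0, 1)   [0·135 + 1·53 = 53]
  135 = 2·53 + 29   → row C = row A − 2·row B = (29, 1, −2)   [check: 1·135 − 2·53 = 29]
  53 = 1·29 + 24   → row D = row B − 1·row C = (24, −1, 3)   [check: −1·135 + 3·53 = 24]
  29 = 1·24 + 5   → row E = row C − 1·row D = (5, 2, −5)   [check: 2·135 − 5·53 = 5]
  24 = 4·5 + 4   → row F = row D − 4·row E = (4, −9, 23)   [check: −9·135 + 23·53 = 4]
  5 = 1·4 + 1   → row G = row E − 1·row F = (1, 11, −28)   [check: 11·135 − 28·53 = 1]
  4 = 4·1 + 0   → remainder 0, stop. gcd = 1 (last nonzero row G).
The gcd is 1, so 53 is invertible mod 135. The last nonzero row gives 11·135 − 28·53 = 1, so t = −28. So 53^(−1) ≡ −28 ≡ 107 (mod 135). Verify: 53 · 107 = 5671 ≡ 1 (mod 135). ✓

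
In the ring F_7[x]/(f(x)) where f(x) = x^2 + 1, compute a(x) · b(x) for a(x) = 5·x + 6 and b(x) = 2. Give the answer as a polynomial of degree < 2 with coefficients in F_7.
Multiply as integer polynomials: a · b = 10·x + 12. Reducing coefficients mod 7: a · b ≡ 3·x + 5. This already has degree < 2, so no reduction by f is needed. Hence a · b ≡ 3·x + 5 in F_7[x]/(f).

Final answer: a · b ≡ 3·x + 5 (mod f(x))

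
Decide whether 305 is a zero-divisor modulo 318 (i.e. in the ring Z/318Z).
NO

gcd(305, 318) = 1, so 305 is a unit in Z/318Z (it has a multiplicative inverse). A unit cannot be a zero-divisor: if 305·b ≡ 0 then multiplying both sides by 305^(−1) gives b ≡ 0. So 305 is not a zero-divisor.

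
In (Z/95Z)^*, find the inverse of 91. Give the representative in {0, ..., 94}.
91^(−1) ≡ 71 (mod 95)

Apply the extended Euclidean algorithm to (95, 91), tracking rows (r, s, t) with s·95 + t·91 = r. Each division r_prev = q·r_cur + r_new produces the new row as (previous row) − q·(current row):
  row A: (95, 1, 0)   [1·95 + 0·91 = 95]
  row B: (91, 0, 1)   [0·95 + 1·91 = 91]
  95 = 1·91 + 4   → row C = row A − 1·row B = (4, 1, −1)   [check: 1·95 − 1·91 = 4]
  91 = 22·4 + 3   → row D = row B − 22·row C = (3, −22, 23)   [check: −22·95 + 23·91 = 3]
  4 = 1·3 + 1   → row E = row C − 1·row D = (1, 23, −24)   [check: 23·95 − 24·91 = 1]
  3 = 3·1 + 0   → remainder 0, stop. gcd = 1 (last nonzero row E).
The gcd is 1, so 91 is invertible mod 95. The last nonzero row gives 23·95 − 24·91 = 1, so t = −24. So 91^(−1) ≡ −24 ≡ 71 (mod 95). Verify: 91 · 71 = 6461 ≡ 1 (mod 95). ✓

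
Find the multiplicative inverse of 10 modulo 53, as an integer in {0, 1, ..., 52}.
10^(−1) ≡ 16 (mod 53)

Apply the extended Euclidean algorithm to (53, 10), tracking rows (r, s, t) with s·53 + t·10 = r. Each division r_prev = q·r_cur + r_new produces the new row as (previous row) − q·(current row):
  row A: (53, 1, 0)   [1·53 + 0·10 = 53]
  row B: (10, 0, 1)   [0·53 + 1·10 = 10]
  53 = 5·10 + 3   → row C = row A − 5·row B = (3, 1, −5)   [check: 1·53 − 5·10 = 3]
  10 = 3·3 + 1   → row D = row B − 3·row C = (1, −3, 16)   [check: −3·53 + 16·10 = 1]
  3 = 3·1 + 0   → remainder 0, stop. gcd = 1 (last nonzero row D).
The gcd is 1, so 10 is invertible mod 53. The last nonzero row gives −3·53 + 16·10 = 1, so t = 16. So 10^(−1) ≡ 16 (mod 53). Verify: 10 · 16 = 160 ≡ 1 (mod 53). ✓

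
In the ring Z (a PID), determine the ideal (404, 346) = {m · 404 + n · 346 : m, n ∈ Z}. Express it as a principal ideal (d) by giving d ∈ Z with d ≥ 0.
(404, 346) = (2); d = 2

In the PID Z, (a, b) is generated by gcd(a, b). Compute gcd(404, 346) with the extended Euclidean algorithm, tracking rows (r, s, t) with s·404 + t·346 = r:
  row A: (404, 1, 0)   [1·404 + 0·346 = 404]
  row B: (346, 0, 1)   [0·404 + 1·346 = 346]
  404 = 1·346 + 58   → row C = row A − 1·row B = (58, 1, −1)   [check: 1·404 − 1·346 = 58]
  346 = 5·58 + 56   → row D = row B − 5·row C = (56, −5, 6)   [check: −5·404 + 6·346 = 56]
  58 = 1·56 + 2   → row E = row C − 1·row D = (2, 6, −7)   [check: 6·404 − 7·346 = 2]
  56 = 28·2 + 0   → remainder 0, stop. gcd = 2 (last nonzero row E).
So gcd(404, 346) = 2, with Bézout identity 6·404 − 7·346 = 2. Containment (⊇): the Bézout identity exhibits 2 as an element of (404, 346), giving (2) ⊆ (404, 346). Containment (⊆): since 2 | 404 and 2 | 346 (404 = 2·202, 346 = 2·173), every Z-linear combination of 404 and 346 is divisible by 2, so (404, 346) ⊆ (2). Therefore (404, 346) = (2), d = 2.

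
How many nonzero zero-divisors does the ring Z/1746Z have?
In Z/1746Z each nonzero element is either a unit (gcd with 1746 is 1) or a zero-divisor (gcd > 1). The number of units is φ(1746): factorise 1746 = 2 · 3^2 · 97, so φ(1746) = (2 − 1) · (3^2 − 3^1) · (97 − 1) = 1 · 6 · 96 = 576. The nonzero elements number 1746 − 1 = 1745. Hence the nonzero zero-divisors number 1745 − 576 = 1169.

Final answer: Z/1746Z has 1169 nonzero zero-divisors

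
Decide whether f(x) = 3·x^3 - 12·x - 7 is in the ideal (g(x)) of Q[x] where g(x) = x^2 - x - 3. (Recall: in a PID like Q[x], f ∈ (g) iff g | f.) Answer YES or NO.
In Q[x] the ideal (g) consists of all multiples of g, so f ∈ (g) iff g | f, i.e. iff the remainder of f on division by g is 0. Divide f by g (g is monic, so eliminate the leading term of the running remainder at each step):
  leading term 3·x^3: subtract (3·x)·g(x) = 3·x^3 - 3·x^2 - 9·x, leaving 3·x^2 - 3·x - 7
  leading term 3·x^2: subtract (3)·g(x) = 3·x^2 - 3·x - 9, leaving 2
The remainder r(x) = 2 ≠ 0 (and deg r < deg g), so g ∤ f, i.e. f ∉ (g).

Final answer: NO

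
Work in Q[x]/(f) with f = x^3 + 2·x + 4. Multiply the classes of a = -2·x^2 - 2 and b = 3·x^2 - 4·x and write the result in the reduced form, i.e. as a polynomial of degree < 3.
a · b ≡ 6·x^2 + 16·x - 32 (mod f(x))

First multiply in Q[x] without reducing: a · b = -6·x^4 + 8·x^3 - 6·x^2 + 8·x. Now divide by f(x) = x^3 + 2·x + 4, eliminating the leading term at each step:
  leading term -6·x^4: subtract (-6·x)·f(x) = -6·x^4 - 12·x^2 - 24·x, leaving 8·x^3 + 6·x^2 + 32·x
  leading term 8·x^3: subtract (8)·f(x) = 8·x^3 + 16·x + 32, leaving 6·x^2 + 16·x - 32
The degree is now < 3, so this is the remainder. Hence a · b ≡ 6·x^2 + 16·x - 32 in Q[x]/(f).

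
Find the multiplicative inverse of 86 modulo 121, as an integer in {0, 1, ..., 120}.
Apply the extended Euclidean algorithm to (121, 86), tracking rows (r, s, t) with s·121 + t·86 = r. Each division r_prev = q·r_cur + r_new produces the new row as (previous row) − q·(current row):
  row A: (121, 1, 0)   [1·121 + 0·86 = 121]
  row B: (86, 0, 1)   [0·121 + 1·86 = 86]
  121 = 1·86 + 35   → row C = row A − 1·row B = (35, 1, −1)   [check: 1·121 − 1·86 = 35]
  86 = 2·35 + 16   → row D = row B − 2·row C = (16, −2, 3)   [check: −2·121 + 3·86 = 16]
  35 = 2·16 + 3   → row E = row C − 2·row D = (3, 5, −7)   [check: 5·121 − 7·86 = 3]
  16 = 5·3 + 1   → row F = row D − 5·row E = (1, −27, 38)   [check: −27·121 + 38·86 = 1]
  3 = 3·1 + 0   → remainder 0, stop. gcd = 1 (last nonzero row F).
The gcd is 1, so 86 is invertible mod 121. The last nonzero row gives −27·121 + 38·86 = 1, so t = 38. So 86^(−1) ≡ 38 (mod 121). Verify: 86 · 38 = 3268 ≡ 1 (mod 121). ✓

Final answer: 86^(−1) ≡ 38 (mod 121)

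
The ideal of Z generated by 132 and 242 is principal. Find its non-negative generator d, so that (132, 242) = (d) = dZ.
(132, 242) = (22); d = 22

In the PID Z, (a, b) is generated by gcd(a, b). Compute gcd(242, 132) with the extended Euclidean algorithm, tracking rows (r, s, t) with s·242 + t·132 = r:
  row A: (242, 1, 0)   [1·242 + 0·132 = 242]
  row B: (132, 0, 1)   [0·242 + 1·132 = 132]
  242 = 1·132 + 110   → row C = row A − 1·row B = (110, 1, −1)   [check: 1·242 − 1·132 = 110]
  132 = 1·110 + 22   → row D = row B − 1·row C = (22, −1, 2)   [check: −1·242 + 2·132 = 22]
  110 = 5·22 + 0   → remainder 0, stop. gcd = 22 (last nonzero row D).
So gcd(132, 242) = 22, with Bézout identity −1·242 + 2·132 = 22. Containment (⊇): the Bézout identity exhibits 22 as an element of (132, 242), giving (22) ⊆ (132, 242). Containment (⊆): since 22 | 132 and 22 | 242 (132 = 22·6, 242 = 22·11), every Z-linear combination of 132 and 242 is divisible by 22, so (132, 242) ⊆ (22). Therefore (132, 242) = (22), d = 22.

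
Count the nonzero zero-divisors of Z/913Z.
Z/913Z has 92 nonzero zero-divisors

In Z/913Z each nonzero element is either a unit (gcd with 913 is 1) or a zero-divisor (gcd > 1). The number of units is φ(913): factorise 913 = 11 · 83, so φ(913) = (11 − 1) · (83 − 1) = 10 · 82 = 820. The nonzero elements number 913 − 1 = 912. Hence the nonzero zero-divisors number 912 − 820 = 92.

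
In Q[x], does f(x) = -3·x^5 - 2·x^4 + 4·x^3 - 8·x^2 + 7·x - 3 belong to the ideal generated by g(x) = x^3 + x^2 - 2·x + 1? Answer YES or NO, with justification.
YES

In Q[x] the ideal (g) consists of all multiples of g, so f ∈ (g) iff g | f, i.e. iff the remainder of f on division by g is 0. Divide f by g (g is monic, so eliminate the leading term of the running remainder at each step):
  leading term -3·x^5: subtract (-3·x^2)·g(x) = -3·x^5 - 3·x^4 + 6·x^3 - 3·x^2, leaving x^4 - 2·x^3 - 5·x^2 + 7·x - 3
  leading term x^4: subtract (x)·g(x) = x^4 + x^3 - 2·x^2 + x, leaving -3·x^3 - 3·x^2 + 6·x - 3
  leading term -3·x^3: subtract (-3)·g(x) = -3·x^3 - 3·x^2 + 6·x - 3, leaving 0
The remainder is 0, so f(x) = g(x) · h(x) with h(x) = -3·x^2 + x - 3. Hence g | f, i.e. f ∈ (g).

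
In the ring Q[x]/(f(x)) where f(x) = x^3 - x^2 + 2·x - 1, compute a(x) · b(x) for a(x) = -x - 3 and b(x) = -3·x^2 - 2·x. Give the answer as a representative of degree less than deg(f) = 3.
a · b ≡ 14·x^2 + 3 (mod f(x))

First multiply in Q[x] without reducing: a · b = 3·x^3 + 11·x^2 + 6·x. Now divide by f(x) = x^3 - x^2 + 2·x - 1, eliminating the leading term at each step:
  leading term 3·x^3: subtract (3)·f(x) = 3·x^3 - 3·x^2 + 6·x - 3, leaving 14·x^2 + 3
The degree is now < 3, so this is the remainder. Hence a · b ≡ 14·x^2 + 3 in Q[x]/(f).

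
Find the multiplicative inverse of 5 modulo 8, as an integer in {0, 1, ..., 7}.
5^(−1) ≡ 5 (mod 8)

Apply the extended Euclidean algorithm to (8, 5), tracking rows (r, s, t) with s·8 + t·5 = r. Each division r_prev = q·r_cur + r_new produces the new row as (previous row) − q·(current row):
  row A: (8, 1, 0)   [1·8 + 0·5 = 8]
  row B: (5, 0, 1)   [0·8 + 1·5 = 5]
  8 = 1·5 + 3   → row C = row A − 1·row B = (3, 1, −1)   [check: 1·8 − 1·5 = 3]
  5 = 1·3 + 2   → row D = row B − 1·row C = (2, −1, 2)   [check: −1·8 + 2·5 = 2]
  3 = 1·2 + 1   → row E = row C − 1·row D = (1, 2, −3)   [check: 2·8 − 3·5 = 1]
  2 = 2·1 + 0   → remainder 0, stop. gcd = 1 (last nonzero row E).
The gcd is 1, so 5 is invertible mod 8. The last nonzero row gives 2·8 − 3·5 = 1, so t = −3. So 5^(−1) ≡ −3 ≡ 5 (mod 8). Verify: 5 · 5 = 25 ≡ 1 (mod 8). ✓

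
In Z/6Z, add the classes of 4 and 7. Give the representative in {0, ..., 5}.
5

Reduce the summands first: 7 ≡ 1 (mod 6), so 4 + 7 ≡ 4 + 1 (mod 6). 4 + 1 = 5; 5 = 0·6 + 5, so (4 + 7) mod 6 = 5.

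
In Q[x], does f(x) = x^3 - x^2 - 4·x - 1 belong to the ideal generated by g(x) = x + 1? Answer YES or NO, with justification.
NO

In Q[x] the ideal (g) consists of all multiples of g, so f ∈ (g) iff g | f, i.e. iff the remainder of f on division by g is 0. Divide f by g (g is monic, so eliminate the leading term of the running remainder at each step):
  leading term x^3: subtract (x^2)·g(x) = x^3 + x^2, leaving -2·x^2 - 4·x - 1
  leading term -2·x^2: subtract (-2·x)·g(x) = -2·x^2 - 2·x, leaving -2·x - 1
  leading term -2·x: subtract (-2)·g(x) = -2·x - 2, leaving 1
The remainder r(x) = 1 ≠ 0 (and deg r < deg g), so g ∤ f, i.e. f ∉ (g).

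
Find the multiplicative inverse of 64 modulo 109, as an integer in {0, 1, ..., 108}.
Apply the extended Euclidean algorithm to (109, 64), tracking rows (r, s, t) with s·109 + t·64 = r. Each division r_prev = q·r_cur + r_new produces the new row as (previous row) − q·(current row):
  row A: (109, 1, 0)   [1·109 + 0·64 = 109]
  row B: (64, 0, 1)   [0·109 + 1·64 = 64]
  109 = 1·64 + 45   → row C = row A − 1·row B = (45, 1, −1)   [check: 1·109 − 1·64 = 45]
  64 = 1·45 + 19   → row D = row B − 1·row C = (19, −1, 2)   [check: −1·109 + 2·64 = 19]
  45 = 2·19 + 7   → row E = row C − 2·row D = (7, 3, −5)   [check: 3·109 − 5·64 = 7]
  19 = 2·7 + 5   → row F = row D − 2·row E = (5, −7, 12)   [check: −7·109 + 12·64 = 5]
  7 = 1·5 + 2   → row G = row E − 1·row F = (2, 10, −17)   [check: 10·109 − 17·64 = 2]
  5 = 2·2 + 1   → row H = row F − 2·row G = (1, −27, 46)   [check: −27·109 + 46·64 = 1]
  2 = 2·1 + 0   → remainder 0, stop. gcd = 1 (last nonzero row H).
The gcd is 1, so 64 is invertible mod 109. The last nonzero row gives −27·109 + 46·64 = 1, so t = 46. So 64^(−1) ≡ 46 (mod 109). Verify: 64 · 46 = 2944 ≡ 1 (mod 109). ✓

Final answer: 64^(−1) ≡ 46 (mod 109)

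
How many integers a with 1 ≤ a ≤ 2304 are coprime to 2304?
768

The number of a ∈ {1, ..., 2304} with gcd(a, 2304) = 1 is by definition Euler's totient φ(2304). φ is multiplicative, with φ(p^e) = p^e − p^(e−1). Factorise 2304 = 2^8 · 3^2. Then
  φ(2304) = (2^8 − 2^7) · (3^2 − 3^1) = 128 · 6 = 768.
So there are 768 such integers.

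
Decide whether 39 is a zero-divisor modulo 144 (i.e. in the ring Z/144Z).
YES

gcd(39, 144) = 3 > 1, so 39 is not a unit in Z/144Z. In Z/nZ every nonzero non-unit is a zero-divisor: explicitly, take b = 144/gcd = 48 ≠ 0 (mod 144); then 39·48 = 1872 = 13·144, i.e. 39·48 ≡ 0 (mod 144). So 39 is a zero-divisor.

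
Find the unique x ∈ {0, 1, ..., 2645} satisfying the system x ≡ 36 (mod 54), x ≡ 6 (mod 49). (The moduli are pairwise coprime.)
x ≡ 2358 (mod 2646); the representative in [0, 2646) is 2358

The moduli 54, 49 are pairwise coprime, so by the CRT there is a unique solution mod 54·49 = 2646.
Solve by successive substitution. Start with x ≡ 36 (mod 54).
  Combine with x ≡ 6 (mod 49): write x = 36 + 54·t and require 36 + 54·t ≡ 6 (mod 49), i.e. 54·t ≡ 6 − 36 ≡ 19 (mod 49). Since 54^(−1) ≡ 10 (mod 49) (54 ≡ 5 (mod 49)), t ≡ 10·19 ≡ 43 (mod 49). So x ≡ 36 + 54·43 = 2358 (mod 2646).
Unique solution in [0, 2646): x = 2358.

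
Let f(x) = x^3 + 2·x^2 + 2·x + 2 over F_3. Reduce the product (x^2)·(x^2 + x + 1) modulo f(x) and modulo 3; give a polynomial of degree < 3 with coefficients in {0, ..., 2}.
a · b ≡ x^2 + 2 (mod f(x))

Multiply as integer polynomials: a · b = x^4 + x^3 + x^2. Reducing coefficients mod 3: a · b ≡ x^4 + x^3 + x^2. Now divide by f(x) = x^3 + 2·x^2 + 2·x + 2 in F_3[x], eliminating the leading term at each step:
  leading term x^4: subtract (x)·f(x) = x^4 + 2·x^3 + 2·x^2 + 2·x, leaving 2·x^3 + 2·x^2 + x (coefficients mod 3)
  leading term 2·x^3: subtract (2)·f(x) = 2·x^3 + x^2 + x + 1, leaving x^2 + 2 (coefficients mod 3)
The degree is now < 3, so this is the remainder. Hence a · b ≡ x^2 + 2 in F_3[x]/(f).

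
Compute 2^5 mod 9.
Use repeated squaring. Binary(5) = 101. Walk through the bits of the exponent 5 left-to-right: at each bit after the leading one, square the running value, then multiply by 2 if the bit is 1 (always reducing mod 9):
  bit 1 = 1 (leading): start with 2.
  bit 2 = 0: square 2^2 = 4 (mod 9).
  bit 3 = 1: square 4^2 = 16 ≡ 7; bit is 1, so multiply 7·2 = 14 ≡ 5 (mod 9).
Final value: 2^5 ≡ 5 (mod 9).

Final answer: 5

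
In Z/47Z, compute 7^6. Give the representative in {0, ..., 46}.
8

Use repeated squaring. Binary(6) = 110. Walk through the bits of the exponent 6 left-to-right: at each bit after the leading one, square the running value, then multiply by 7 if the bit is 1 (always reducing mod 47):
  bit 1 = 1 (leading): start with 7.
  bit 2 = 1: square 7^2 = 49 ≡ 2; bit is 1, so multiply 2·7 = 14 (mod 47).
  bit 3 = 0: square 14^2 = 196 ≡ 8 (mod 47).
Final value: 7^6 ≡ 8 (mod 47).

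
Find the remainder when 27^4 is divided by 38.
11

Use repeated squaring. Binary(4) = 100. Walk through the bits of the exponent 4 left-to-right: at each bit after the leading one, square the running value, then multiply by 27 if the bit is 1 (always reducing mod 38):
  bit 1 = 1 (leading): start with 27.
  bit 2 = 0: square 27^2 = 729 ≡ 7 (mod 38).
  bit 3 = 0: square 7^2 = 49 ≡ 11 (mod 38).
Final value: 27^4 ≡ 11 (mod 38).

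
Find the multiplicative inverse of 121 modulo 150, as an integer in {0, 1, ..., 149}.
121^(−1) ≡ 31 (mod 150)

Apply the extended Euclidean algorithm to (150, 121), tracking rows (r, s, t) with s·150 + t·121 = r. Each division r_prev = q·r_cur + r_new produces the new row as (previous row) − q·(current row):
  row A: (150, 1, 0)   [1·150 + 0·121 = 150]
  row B: (121, 0, 1)   [0·150 + 1·121 = 121]
  150 = 1·121 + 29   → row C = row A − 1·row B = (29, 1, −1)   [check: 1·150 − 1·121 = 29]
  121 = 4·29 + 5   → row D = row B − 4·row C = (5, −4, 5)   [check: −4·150 + 5·121 = 5]
  29 = 5·5 + 4   → row E = row C − 5·row D = (4, 21, −26)   [check: 21·150 − 26·121 = 4]
  5 = 1·4 + 1   → row F = row D − 1·row E = (1, −25, 31)   [check: −25·150 + 31·121 = 1]
  4 = 4·1 + 0   → remainder 0, stop. gcd = 1 (last nonzero row F).
The gcd is 1, so 121 is invertible mod 150. The last nonzero row gives −25·150 + 31·121 = 1, so t = 31. So 121^(−1) ≡ 31 (mod 150). Verify: 121 · 31 = 3751 ≡ 1 (mod 150). ✓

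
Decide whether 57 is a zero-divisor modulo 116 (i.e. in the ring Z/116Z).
gcd(57, 116) = 1, so 57 is a unit in Z/116Z (it has a multiplicative inverse). A unit cannot be a zero-divisor: if 57·b ≡ 0 then multiplying both sides by 57^(−1) gives b ≡ 0. So 57 is not a zero-divisor.

Final answer: NO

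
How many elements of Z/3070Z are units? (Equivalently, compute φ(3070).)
Z/3070Z has φ(3070) = 1224 units

An element a ∈ Z/3070Z is a unit iff gcd(a, 3070) = 1, so the number of units is φ(3070). φ is multiplicative, with φ(p^e) = p^e − p^(e−1). Factorise 3070 = 2 · 5 · 307. Then
  φ(3070) = (2 − 1) · (5 − 1) · (307 − 1) = 1 · 4 · 306 = 1224.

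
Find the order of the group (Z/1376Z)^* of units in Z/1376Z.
|(Z/1376Z)^*| = 672

(Z/1376Z)^* consists of the classes a with gcd(a, 1376) = 1, so its order is φ(1376). φ is multiplicative, with φ(p^e) = p^e − p^(e−1). Factorise 1376 = 2^5 · 43. Then
  φ(1376) = (2^5 − 2^4) · (43 − 1) = 16 · 42 = 672.
Thus |(Z/1376Z)^*| = 672.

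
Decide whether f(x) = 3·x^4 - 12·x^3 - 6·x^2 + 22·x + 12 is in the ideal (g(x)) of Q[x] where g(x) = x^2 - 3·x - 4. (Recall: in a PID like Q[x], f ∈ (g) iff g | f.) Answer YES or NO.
NO

In Q[x] the ideal (g) consists of all multiples of g, so f ∈ (g) iff g | f, i.e. iff the remainder of f on division by g is 0. Divide f by g (g is monic, so eliminate the leading term of the running remainder at each step):
  leading term 3·x^4: subtract (3·x^2)·g(x) = 3·x^4 - 9·x^3 - 12·x^2, leaving -3·x^3 + 6·x^2 + 22·x + 12
  leading term -3·x^3: subtract (-3·x)·g(x) = -3·x^3 + 9·x^2 + 12·x, leaving -3·x^2 + 10·x + 12
  leading term -3·x^2: subtract (-3)·g(x) = -3·x^2 + 9·x + 12, leaving x
The remainder r(x) = x ≠ 0 (and deg r < deg g), so g ∤ f, i.e. f ∉ (g).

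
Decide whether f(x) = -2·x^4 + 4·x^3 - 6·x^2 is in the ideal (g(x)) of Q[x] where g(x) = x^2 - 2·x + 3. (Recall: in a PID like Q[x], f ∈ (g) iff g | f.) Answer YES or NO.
YES

In Q[x] the ideal (g) consists of all multiples of g, so f ∈ (g) iff g | f, i.e. iff the remainder of f on division by g is 0. Divide f by g (g is monic, so eliminate the leading term of the running remainder at each step):
  leading term -2·x^4: subtract (-2·x^2)·g(x) = -2·x^4 + 4·x^3 - 6·x^2, leaving 0
The remainder is 0, so f(x) = g(x) · h(x) with h(x) = -2·x^2. Hence g | f, i.e. f ∈ (g).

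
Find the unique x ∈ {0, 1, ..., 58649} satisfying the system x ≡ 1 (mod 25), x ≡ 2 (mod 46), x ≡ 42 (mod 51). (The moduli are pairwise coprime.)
The moduli 25, 46, 51 are pairwise coprime, so by the CRT there is a unique solution mod 25·46·51 = 58650.
Solve by successive substitution. Start with x ≡ 1 (mod 25).
  Combine with x ≡ 2 (mod 46): write x = 1 + 25·t and require 1 + 25·t ≡ 2 (mod 46), i.e. 25·t ≡ 2 − 1 ≡ 1 (mod 46). Since 25^(−1) ≡ 35 (mod 46), t ≡ 35·1 ≡ 35 (mod 46). So x ≡ 1 + 25·35 = 876 (mod 1150).
  Combine with x ≡ 42 (mod 51): write x = 876 + 1150·t and require 876 + 1150·t ≡ 42 (mod 51), i.e. 1150·t ≡ 42 − 876 ≡ 33 (mod 51). Since 1150^(−1) ≡ 31 (mod 51) (1150 ≡ 28 (mod 51)), t ≡ 31·33 ≡ 3 (mod 51). So x ≡ 876 + 1150·3 = 4326 (mod 58650).
Unique solution in [0, 58650): x = 4326.

Final answer: x ≡ 4326 (mod 58650); the representative in [0, 58650) is 4326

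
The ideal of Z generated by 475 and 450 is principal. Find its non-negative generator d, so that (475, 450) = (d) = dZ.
(475, 450) = (25); d = 25

In the PID Z, (a, b) is generated by gcd(a, b). Compute gcd(475, 450) with the extended Euclidean algorithm, tracking rows (r, s, t) with s·475 + t·450 = r:
  row A: (475, 1, 0)   [1·475 + 0·450 = 475]
  row B: (450, 0, 1)   [0·475 + 1·450 = 450]
  475 = 1·450 + 25   → row C = row A − 1·row B = (25, 1, −1)   [check: 1·475 − 1·450 = 25]
  450 = 18·25 + 0   → remainder 0, stop. gcd = 25 (last nonzero row C).
So gcd(475, 450) = 25, with Bézout identity 1·475 − 1·450 = 25. Containment (⊇): the Bézout identity exhibits 25 as an element of (475, 450), giving (25) ⊆ (475, 450). Containment (⊆): since 25 | 475 and 25 | 450 (475 = 25·19, 450 = 25·18), every Z-linear combination of 475 and 450 is divisible by 25, so (475, 450) ⊆ (25). Therefore (475, 450) = (25), d = 25.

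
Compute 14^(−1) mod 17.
Apply the extended Euclidean algorithm to (17, 14), tracking rows (r, s, t) with s·17 + t·14 = r. Each division r_prev = q·r_cur + r_new produces the new row as (previous row) − q·(current row):
  row A: (17, 1, 0)   [1·17 + 0·14 = 17]
  row B: (14, 0, 1)   [0·17 + 1·14 = 14]
  17 = 1·14 + 3   → row C = row A − 1·row B = (3, 1, −1)   [check: 1·17 − 1·14 = 3]
  14 = 4·3 + 2   → row D = row B − 4·row C = (2, −4, 5)   [check: −4·17 + 5·14 = 2]
  3 = 1·2 + 1   → row E = row C − 1·row D = (1, 5, −6)   [check: 5·17 − 6·14 = 1]
  2 = 2·1 + 0   → remainder 0, stop. gcd = 1 (last nonzero row E).
The gcd is 1, so 14 is invertible mod 17. The last nonzero row gives 5·17 − 6·14 = 1, so t = −6. So 14^(−1) ≡ −6 ≡ 11 (mod 17). Verify: 14 · 11 = 154 ≡ 1 (mod 17). ✓

Final answer: 14^(−1) ≡ 11 (mod 17)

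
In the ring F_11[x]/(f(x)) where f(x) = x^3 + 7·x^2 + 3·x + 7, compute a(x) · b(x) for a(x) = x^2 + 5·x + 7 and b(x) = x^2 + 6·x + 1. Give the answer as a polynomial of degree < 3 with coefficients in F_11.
Multiply as integer polynomials: a · b = x^4 + 11·x^3 + 38·x^2 + 47·x + 7. Reducing coefficients mod 11: a · b ≡ x^4 + 5·x^2 + 3·x + 7. Now divide by f(x) = x^3 + 7·x^2 + 3·x + 7 in F_11[x], eliminating the leading term at each step:
  leading term x^4: subtract (x)·f(x) = x^4 + 7·x^3 + 3·x^2 + 7·x, leaving 4·x^3 + 2·x^2 + 7·x + 7 (coefficients mod 11)
  leading term 4·x^3: subtract (4)·f(x) = 4·x^3 + 6·x^2 + x + 6, leaving 7·x^2 + 6·x + 1 (coefficients mod 11)
The degree is now < 3, so this is the remainder. Hence a · b ≡ 7·x^2 + 6·x + 1 in F_11[x]/(f).

Final answer: a · b ≡ 7·x^2 + 6·x + 1 (mod f(x))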